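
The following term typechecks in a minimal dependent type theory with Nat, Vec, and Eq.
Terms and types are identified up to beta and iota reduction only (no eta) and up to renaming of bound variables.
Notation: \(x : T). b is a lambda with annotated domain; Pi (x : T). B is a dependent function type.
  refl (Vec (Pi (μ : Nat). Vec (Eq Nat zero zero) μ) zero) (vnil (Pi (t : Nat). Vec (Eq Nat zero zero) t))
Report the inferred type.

the term's type:
  Eq (Vec (Pi (μ : Nat). Vec (Eq Nat zero zero) μ) zero) (vnil (Pi (t : Nat). Vec (Eq Nat zero zero) t)) (vnil (Pi (b : Nat). Vec (Eq Nat zero zero) b))


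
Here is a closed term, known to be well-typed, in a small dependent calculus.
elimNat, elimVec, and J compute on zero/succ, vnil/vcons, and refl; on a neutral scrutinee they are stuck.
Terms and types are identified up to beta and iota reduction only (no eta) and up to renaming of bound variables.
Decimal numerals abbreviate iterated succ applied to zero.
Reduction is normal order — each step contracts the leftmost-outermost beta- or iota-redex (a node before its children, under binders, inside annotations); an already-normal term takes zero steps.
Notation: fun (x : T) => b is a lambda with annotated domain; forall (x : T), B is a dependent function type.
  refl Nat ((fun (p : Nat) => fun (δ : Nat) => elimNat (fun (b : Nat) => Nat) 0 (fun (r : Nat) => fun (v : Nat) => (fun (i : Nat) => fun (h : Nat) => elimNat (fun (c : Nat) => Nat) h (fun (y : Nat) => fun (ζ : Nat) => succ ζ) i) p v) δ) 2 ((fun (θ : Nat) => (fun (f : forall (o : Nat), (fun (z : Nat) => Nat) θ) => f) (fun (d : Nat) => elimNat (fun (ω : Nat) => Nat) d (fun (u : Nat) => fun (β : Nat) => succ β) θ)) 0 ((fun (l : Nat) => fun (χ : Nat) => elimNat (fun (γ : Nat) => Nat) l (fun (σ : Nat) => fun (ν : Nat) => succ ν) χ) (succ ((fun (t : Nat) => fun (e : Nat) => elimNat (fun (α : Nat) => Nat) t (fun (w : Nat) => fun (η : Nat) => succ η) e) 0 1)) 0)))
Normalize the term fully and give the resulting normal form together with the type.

normal form:
  refl Nat 4
the term's type:
  Eq Nat 4 4


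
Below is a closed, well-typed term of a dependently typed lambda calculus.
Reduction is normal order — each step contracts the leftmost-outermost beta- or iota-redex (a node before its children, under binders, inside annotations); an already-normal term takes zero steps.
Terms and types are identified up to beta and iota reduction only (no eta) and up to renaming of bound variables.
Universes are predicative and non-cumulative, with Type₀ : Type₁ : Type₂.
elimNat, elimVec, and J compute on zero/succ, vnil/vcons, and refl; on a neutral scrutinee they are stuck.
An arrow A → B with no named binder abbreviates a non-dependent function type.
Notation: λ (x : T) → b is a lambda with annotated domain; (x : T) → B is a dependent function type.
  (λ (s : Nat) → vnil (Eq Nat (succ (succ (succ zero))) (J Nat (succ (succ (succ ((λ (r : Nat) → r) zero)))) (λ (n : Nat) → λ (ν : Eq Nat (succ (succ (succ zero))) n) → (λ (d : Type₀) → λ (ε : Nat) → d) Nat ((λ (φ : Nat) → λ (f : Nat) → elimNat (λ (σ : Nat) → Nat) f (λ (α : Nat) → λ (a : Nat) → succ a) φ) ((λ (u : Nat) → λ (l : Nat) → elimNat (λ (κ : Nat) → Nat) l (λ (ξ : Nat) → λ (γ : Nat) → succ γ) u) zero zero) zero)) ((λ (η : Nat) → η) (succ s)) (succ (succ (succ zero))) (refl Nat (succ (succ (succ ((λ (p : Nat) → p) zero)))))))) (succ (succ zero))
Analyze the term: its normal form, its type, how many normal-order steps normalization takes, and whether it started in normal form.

normal form:
  vnil (Eq Nat (succ (succ (succ zero))) (succ (succ (succ zero))))
type:
  Vec (Eq Nat (succ (succ (succ zero))) (succ (succ (succ zero)))) zero
normal-order step count: 3
term was already normal: no
first redex: a beta-redex


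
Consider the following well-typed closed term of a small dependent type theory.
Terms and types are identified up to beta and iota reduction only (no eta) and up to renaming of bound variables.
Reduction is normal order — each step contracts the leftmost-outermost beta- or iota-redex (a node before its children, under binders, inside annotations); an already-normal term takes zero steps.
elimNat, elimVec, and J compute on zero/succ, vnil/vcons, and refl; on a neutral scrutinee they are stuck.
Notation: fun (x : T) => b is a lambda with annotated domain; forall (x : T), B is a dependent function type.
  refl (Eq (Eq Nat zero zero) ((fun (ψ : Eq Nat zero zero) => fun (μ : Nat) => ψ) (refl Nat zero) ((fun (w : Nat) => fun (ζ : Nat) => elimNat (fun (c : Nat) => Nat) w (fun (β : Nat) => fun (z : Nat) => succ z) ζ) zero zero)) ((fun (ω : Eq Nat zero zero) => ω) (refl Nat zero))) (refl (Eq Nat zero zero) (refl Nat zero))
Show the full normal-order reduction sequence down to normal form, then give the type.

normal-order reduction:
  refl (Eq (Eq Nat zero zero) ((fun (ψ : Eq Nat zero zero) => fun (μ : Nat) => ψ) (refl Nat zero) ((fun (w : Nat) => fun (ζ : Nat) => elimNat (fun (c : Nat) => Nat) w (fun (β : Nat) => fun (z : Nat) => succ z) ζ) zero zero)) ((fun (ω : Eq Nat zero zero) => ω) (refl Nat zero))) (refl (Eq Nat zero zero) (refl Nat zero))
  ~> refl (Eq (Eq Nat zero zero) ((fun (ψ : Nat) => refl Nat zero) ((fun (μ : Nat) => fun (w : Nat) => elimNat (fun (ζ : Nat) => Nat) μ (fun (c : Nat) => fun (β : Nat) => succ β) w) zero zero)) ((fun (z : Eq Nat zero zero) => z) (refl Nat zero))) (refl (Eq Nat zero zero) (refl Nat zero))
  ~> refl (Eq (Eq Nat zero zero) (refl Nat zero) ((fun (ψ : Eq Nat zero zero) => ψ) (refl Nat zero))) (refl (Eq Nat zero zero) (refl Nat zero))
  ~> refl (Eq (Eq Nat zero zero) (refl Nat zero) (refl Nat zero)) (refl (Eq Nat zero zero) (refl Nat zero))
inferred type:
  Eq (Eq (Eq Nat zero zero) (refl Nat zero) (refl Nat zero)) (refl (Eq Nat zero zero) (refl Nat zero)) (refl (Eq Nat zero zero) (refl Nat zero))


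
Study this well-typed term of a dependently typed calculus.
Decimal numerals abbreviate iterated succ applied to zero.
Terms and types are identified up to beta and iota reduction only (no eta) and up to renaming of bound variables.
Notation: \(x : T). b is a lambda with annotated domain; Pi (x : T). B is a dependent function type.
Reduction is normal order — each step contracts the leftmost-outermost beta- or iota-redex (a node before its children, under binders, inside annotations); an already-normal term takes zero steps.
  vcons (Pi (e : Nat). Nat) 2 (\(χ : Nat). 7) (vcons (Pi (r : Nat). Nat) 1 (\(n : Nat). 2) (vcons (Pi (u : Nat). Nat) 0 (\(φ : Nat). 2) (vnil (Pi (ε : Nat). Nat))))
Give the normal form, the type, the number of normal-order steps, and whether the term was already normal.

reduced normal form:
  vcons (Pi (e : Nat). Nat) 2 (\(χ : Nat). 7) (vcons (Pi (r : Nat). Nat) 1 (\(n : Nat). 2) (vcons (Pi (u : Nat). Nat) 0 (\(φ : Nat). 2) (vnil (Pi (ε : Nat). Nat))))
inferred type:
  Vec (Pi (e : Nat). Nat) 3
reduction steps (normal order): 0
started in normal form: yes


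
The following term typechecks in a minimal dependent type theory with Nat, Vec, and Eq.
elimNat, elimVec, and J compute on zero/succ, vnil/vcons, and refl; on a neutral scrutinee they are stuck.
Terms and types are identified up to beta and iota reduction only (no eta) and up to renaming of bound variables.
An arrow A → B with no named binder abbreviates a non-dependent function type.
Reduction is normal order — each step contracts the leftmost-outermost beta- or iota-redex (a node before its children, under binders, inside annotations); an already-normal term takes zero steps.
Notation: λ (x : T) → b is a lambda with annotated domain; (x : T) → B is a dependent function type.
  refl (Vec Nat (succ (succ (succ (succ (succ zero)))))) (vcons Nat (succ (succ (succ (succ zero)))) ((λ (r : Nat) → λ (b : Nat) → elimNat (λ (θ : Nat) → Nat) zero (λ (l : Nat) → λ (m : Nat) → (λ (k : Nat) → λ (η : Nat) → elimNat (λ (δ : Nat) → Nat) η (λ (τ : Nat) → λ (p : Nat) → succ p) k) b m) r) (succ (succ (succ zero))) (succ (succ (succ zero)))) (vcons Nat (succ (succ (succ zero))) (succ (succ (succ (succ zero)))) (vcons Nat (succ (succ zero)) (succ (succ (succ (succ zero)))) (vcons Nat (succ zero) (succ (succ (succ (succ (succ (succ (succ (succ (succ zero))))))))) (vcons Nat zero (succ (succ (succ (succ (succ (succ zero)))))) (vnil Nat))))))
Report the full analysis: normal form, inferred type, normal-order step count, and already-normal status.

reduced normal form:
  refl (Vec Nat (succ (succ (succ (succ (succ zero)))))) (vcons Nat (succ (succ (succ (succ zero)))) (succ (succ (succ (succ (succ (succ (succ (succ (succ zero))))))))) (vcons Nat (succ (succ (succ zero))) (succ (succ (succ (succ zero)))) (vcons Nat (succ (succ zero)) (succ (succ (succ (succ zero)))) (vcons Nat (succ zero) (succ (succ (succ (succ (succ (succ (succ (succ (succ zero))))))))) (vcons Nat zero (succ (succ (succ (succ (succ (succ zero)))))) (vnil Nat))))))
type:
  Eq (Vec Nat (succ (succ (succ (succ (succ zero)))))) (vcons Nat (succ (succ (succ (succ zero)))) (succ (succ (succ (succ (succ (succ (succ (succ (succ zero))))))))) (vcons Nat (succ (succ (succ zero))) (succ (succ (succ (succ zero)))) (vcons Nat (succ (succ zero)) (succ (succ (succ (succ zero)))) (vcons Nat (succ zero) (succ (succ (succ (succ (succ (succ (succ (succ (succ zero))))))))) (vcons Nat zero (succ (succ (succ (succ (succ (succ zero)))))) (vnil Nat)))))) (vcons Nat (succ (succ (succ (succ zero)))) (succ (succ (succ (succ (succ (succ (succ (succ (succ zero))))))))) (vcons Nat (succ (succ (succ zero))) (succ (succ (succ (succ zero)))) (vcons Nat (succ (succ zero)) (succ (succ (succ (succ zero)))) (vcons Nat (succ zero) (succ (succ (succ (succ (succ (succ (succ (succ (succ zero))))))))) (vcons Nat zero (succ (succ (succ (succ (succ (succ zero)))))) (vnil Nat))))))
reduction steps (normal order): 48
already normal: no
first redex: a beta-redex


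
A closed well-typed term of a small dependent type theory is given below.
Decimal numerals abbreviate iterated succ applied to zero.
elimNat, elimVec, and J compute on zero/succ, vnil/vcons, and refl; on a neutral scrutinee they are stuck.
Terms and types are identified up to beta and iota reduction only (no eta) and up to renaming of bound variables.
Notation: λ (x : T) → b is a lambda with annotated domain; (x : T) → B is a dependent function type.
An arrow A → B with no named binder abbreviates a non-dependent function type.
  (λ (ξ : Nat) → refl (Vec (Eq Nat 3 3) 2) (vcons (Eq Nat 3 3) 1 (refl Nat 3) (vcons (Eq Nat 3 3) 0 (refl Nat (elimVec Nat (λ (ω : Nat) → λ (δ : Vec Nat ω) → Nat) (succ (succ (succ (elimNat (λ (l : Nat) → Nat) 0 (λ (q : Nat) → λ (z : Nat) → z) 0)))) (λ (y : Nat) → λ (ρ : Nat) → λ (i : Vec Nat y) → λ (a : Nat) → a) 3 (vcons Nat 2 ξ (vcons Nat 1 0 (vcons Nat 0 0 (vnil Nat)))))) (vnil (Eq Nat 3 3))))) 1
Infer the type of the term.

type:
  Eq (Vec (Eq Nat 3 3) 2) (vcons (Eq Nat 3 3) 1 (refl Nat 3) (vcons (Eq Nat 3 3) 0 (refl Nat 3) (vnil (Eq Nat 3 3)))) (vcons (Eq Nat 3 3) 1 (refl Nat 3) (vcons (Eq Nat 3 3) 0 (refl Nat 3) (vnil (Eq Nat 3 3))))


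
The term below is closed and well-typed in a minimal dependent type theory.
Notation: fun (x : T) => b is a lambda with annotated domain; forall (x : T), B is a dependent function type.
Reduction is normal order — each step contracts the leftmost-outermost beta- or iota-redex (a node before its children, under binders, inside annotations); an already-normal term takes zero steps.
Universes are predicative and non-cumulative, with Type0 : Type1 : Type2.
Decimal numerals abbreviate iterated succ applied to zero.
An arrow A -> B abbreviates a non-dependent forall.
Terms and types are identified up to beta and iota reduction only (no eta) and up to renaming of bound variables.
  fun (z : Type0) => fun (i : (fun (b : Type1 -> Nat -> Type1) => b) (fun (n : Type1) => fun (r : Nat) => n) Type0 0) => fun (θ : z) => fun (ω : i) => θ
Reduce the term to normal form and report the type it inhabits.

reduced normal form:
  fun (z : Type0) => fun (i : Type0) => fun (b : z) => fun (n : i) => b
the term's type:
  forall (z : Type0), forall (i : Type0), z -> i -> z


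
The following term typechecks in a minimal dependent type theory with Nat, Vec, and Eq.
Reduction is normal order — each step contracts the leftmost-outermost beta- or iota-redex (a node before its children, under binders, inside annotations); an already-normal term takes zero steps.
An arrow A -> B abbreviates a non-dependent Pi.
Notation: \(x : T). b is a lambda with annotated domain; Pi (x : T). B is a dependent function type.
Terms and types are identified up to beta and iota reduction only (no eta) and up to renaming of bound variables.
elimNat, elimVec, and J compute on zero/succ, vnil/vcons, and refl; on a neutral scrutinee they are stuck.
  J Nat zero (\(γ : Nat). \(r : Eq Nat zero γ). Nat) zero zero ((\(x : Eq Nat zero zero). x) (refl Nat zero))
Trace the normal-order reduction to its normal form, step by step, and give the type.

normal-order reduction sequence:
  J Nat zero (\(γ : Nat). \(r : Eq Nat zero γ). Nat) zero zero ((\(x : Eq Nat zero zero). x) (refl Nat zero))
  ~> J Nat zero (\(γ : Nat). \(r : Eq Nat zero γ). Nat) zero zero (refl Nat zero)
  ~> zero
inferred type:
  Nat


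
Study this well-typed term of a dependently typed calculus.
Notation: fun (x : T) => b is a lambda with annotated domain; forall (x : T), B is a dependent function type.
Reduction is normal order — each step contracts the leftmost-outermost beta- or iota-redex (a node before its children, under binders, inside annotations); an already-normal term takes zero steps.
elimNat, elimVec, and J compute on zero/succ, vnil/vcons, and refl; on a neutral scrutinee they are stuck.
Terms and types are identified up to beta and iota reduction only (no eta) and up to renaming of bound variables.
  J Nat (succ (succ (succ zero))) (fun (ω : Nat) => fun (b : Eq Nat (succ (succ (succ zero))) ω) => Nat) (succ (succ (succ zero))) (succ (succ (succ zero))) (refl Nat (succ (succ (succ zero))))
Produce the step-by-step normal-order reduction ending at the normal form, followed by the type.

normal-order reduction sequence:
  J Nat (succ (succ (succ zero))) (fun (ω : Nat) => fun (b : Eq Nat (succ (succ (succ zero))) ω) => Nat) (succ (succ (succ zero))) (succ (succ (succ zero))) (refl Nat (succ (succ (succ zero))))
  ~> succ (succ (succ zero))
the term's type:
  Nat


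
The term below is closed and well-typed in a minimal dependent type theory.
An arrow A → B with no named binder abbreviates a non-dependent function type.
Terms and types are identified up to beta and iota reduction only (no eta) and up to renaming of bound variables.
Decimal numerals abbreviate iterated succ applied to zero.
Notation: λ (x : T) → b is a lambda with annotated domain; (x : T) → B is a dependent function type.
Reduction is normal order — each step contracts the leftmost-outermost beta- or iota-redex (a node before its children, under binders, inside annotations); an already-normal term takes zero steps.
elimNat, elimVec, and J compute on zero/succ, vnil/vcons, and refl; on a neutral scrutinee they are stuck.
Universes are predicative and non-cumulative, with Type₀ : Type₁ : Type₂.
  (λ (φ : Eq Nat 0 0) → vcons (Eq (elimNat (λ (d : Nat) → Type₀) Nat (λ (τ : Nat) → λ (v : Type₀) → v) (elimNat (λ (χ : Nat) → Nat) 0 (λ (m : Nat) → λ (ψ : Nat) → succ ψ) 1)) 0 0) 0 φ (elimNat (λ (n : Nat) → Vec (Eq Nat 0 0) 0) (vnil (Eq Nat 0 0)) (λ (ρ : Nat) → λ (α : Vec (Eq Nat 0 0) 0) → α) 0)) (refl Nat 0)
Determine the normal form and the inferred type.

normal form:
  vcons (Eq Nat 0 0) 0 (refl Nat 0) (vnil (Eq Nat 0 0))
type:
  Vec (Eq Nat 0 0) 1
observation: 10 normal-order steps separate the term from its normal form.


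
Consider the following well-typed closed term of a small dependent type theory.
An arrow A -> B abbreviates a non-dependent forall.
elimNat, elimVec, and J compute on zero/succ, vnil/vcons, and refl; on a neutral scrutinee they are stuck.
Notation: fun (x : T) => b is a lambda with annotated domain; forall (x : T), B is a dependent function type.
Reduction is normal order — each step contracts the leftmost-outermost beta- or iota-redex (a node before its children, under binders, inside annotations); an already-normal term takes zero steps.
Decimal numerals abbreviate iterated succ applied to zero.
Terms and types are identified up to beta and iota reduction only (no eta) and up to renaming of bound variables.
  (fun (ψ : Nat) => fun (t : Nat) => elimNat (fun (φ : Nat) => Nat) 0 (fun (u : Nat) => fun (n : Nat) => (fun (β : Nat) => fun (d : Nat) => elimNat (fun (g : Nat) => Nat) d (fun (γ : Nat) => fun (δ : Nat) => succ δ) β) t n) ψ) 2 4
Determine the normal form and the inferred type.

normal form:
  8
inferred type:
  Nat


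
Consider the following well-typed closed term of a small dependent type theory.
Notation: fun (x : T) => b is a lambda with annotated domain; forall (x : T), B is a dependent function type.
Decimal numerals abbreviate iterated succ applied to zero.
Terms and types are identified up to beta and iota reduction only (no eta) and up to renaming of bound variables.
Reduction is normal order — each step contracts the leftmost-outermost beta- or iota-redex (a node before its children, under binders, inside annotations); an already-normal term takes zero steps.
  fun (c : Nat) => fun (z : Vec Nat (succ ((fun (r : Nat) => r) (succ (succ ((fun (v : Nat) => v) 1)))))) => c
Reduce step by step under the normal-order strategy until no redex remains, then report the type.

normal-order reduction sequence:
  fun (c : Nat) => fun (z : Vec Nat (succ ((fun (r : Nat) => r) (succ (succ ((fun (v : Nat) => v) 1)))))) => c
  ~> fun (c : Nat) => fun (z : Vec Nat (succ (succ (succ ((fun (r : Nat) => r) 1))))) => c
  ~> fun (c : Nat) => fun (z : Vec Nat 4) => c
inferred type:
  forall (c : Nat), forall (z : Vec Nat 4), Nat


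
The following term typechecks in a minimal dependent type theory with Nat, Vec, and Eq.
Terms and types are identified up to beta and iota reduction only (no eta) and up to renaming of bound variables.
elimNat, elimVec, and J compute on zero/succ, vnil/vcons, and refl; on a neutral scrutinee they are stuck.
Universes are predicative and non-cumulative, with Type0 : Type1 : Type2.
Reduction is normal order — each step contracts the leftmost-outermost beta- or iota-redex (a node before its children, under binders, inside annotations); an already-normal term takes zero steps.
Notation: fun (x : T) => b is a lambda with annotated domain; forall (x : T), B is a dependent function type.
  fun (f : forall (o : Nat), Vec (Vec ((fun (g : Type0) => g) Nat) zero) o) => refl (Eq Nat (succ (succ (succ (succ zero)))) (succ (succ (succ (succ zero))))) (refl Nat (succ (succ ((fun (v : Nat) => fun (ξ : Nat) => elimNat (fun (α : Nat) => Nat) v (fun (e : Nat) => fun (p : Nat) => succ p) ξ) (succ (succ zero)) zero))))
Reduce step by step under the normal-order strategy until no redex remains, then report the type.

reduction (normal order):
  fun (f : forall (o : Nat), Vec (Vec ((fun (g : Type0) => g) Nat) zero) o) => refl (Eq Nat (succ (succ (succ (succ zero)))) (succ (succ (succ (succ zero))))) (refl Nat (succ (succ ((fun (v : Nat) => fun (ξ : Nat) => elimNat (fun (α : Nat) => Nat) v (fun (e : Nat) => fun (p : Nat) => succ p) ξ) (succ (succ zero)) zero))))
  ~> fun (f : forall (o : Nat), Vec (Vec Nat zero) o) => refl (Eq Nat (succ (succ (succ (succ zero)))) (succ (succ (succ (succ zero))))) (refl Nat (succ (succ ((fun (g : Nat) => fun (v : Nat) => elimNat (fun (ξ : Nat) => Nat) g (fun (α : Nat) => fun (e : Nat) => succ e) v) (succ (succ zero)) zero))))
  ~> fun (f : forall (o : Nat), Vec (Vec Nat zero) o) => refl (Eq Nat (succ (succ (succ (succ zero)))) (succ (succ (succ (succ zero))))) (refl Nat (succ (succ ((fun (g : Nat) => elimNat (fun (v : Nat) => Nat) (succ (succ zero)) (fun (ξ : Nat) => fun (α : Nat) => succ α) g) zero))))
  ~> fun (f : forall (o : Nat), Vec (Vec Nat zero) o) => refl (Eq Nat (succ (succ (succ (succ zero)))) (succ (succ (succ (succ zero))))) (refl Nat (succ (succ (elimNat (fun (g : Nat) => Nat) (succ (succ zero)) (fun (v : Nat) => fun (ξ : Nat) => succ ξ) zero))))
  ~> fun (f : forall (o : Nat), Vec (Vec Nat zero) o) => refl (Eq Nat (succ (succ (succ (succ zero)))) (succ (succ (succ (succ zero))))) (refl Nat (succ (succ (succ (succ zero)))))
type:
  forall (f : forall (o : Nat), Vec (Vec Nat zero) o), Eq (Eq Nat (succ (succ (succ (succ zero)))) (succ (succ (succ (succ zero))))) (refl Nat (succ (succ (succ (succ zero))))) (refl Nat (succ (succ (succ (succ zero)))))


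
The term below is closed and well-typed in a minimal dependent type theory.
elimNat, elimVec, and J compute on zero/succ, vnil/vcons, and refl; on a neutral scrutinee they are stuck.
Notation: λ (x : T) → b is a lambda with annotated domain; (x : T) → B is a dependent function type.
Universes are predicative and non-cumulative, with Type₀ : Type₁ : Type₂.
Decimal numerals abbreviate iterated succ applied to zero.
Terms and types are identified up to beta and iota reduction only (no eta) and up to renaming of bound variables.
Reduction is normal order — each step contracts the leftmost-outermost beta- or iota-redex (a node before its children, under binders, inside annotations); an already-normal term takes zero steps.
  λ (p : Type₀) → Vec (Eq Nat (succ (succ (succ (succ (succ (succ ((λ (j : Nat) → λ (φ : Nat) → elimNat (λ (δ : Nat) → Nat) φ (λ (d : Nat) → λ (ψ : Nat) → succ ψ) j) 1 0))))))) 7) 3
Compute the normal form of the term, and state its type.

resulting normal form:
  λ (p : Type₀) → Vec (Eq Nat 7 7) 3
inferred type:
  (p : Type₀) → Type₀


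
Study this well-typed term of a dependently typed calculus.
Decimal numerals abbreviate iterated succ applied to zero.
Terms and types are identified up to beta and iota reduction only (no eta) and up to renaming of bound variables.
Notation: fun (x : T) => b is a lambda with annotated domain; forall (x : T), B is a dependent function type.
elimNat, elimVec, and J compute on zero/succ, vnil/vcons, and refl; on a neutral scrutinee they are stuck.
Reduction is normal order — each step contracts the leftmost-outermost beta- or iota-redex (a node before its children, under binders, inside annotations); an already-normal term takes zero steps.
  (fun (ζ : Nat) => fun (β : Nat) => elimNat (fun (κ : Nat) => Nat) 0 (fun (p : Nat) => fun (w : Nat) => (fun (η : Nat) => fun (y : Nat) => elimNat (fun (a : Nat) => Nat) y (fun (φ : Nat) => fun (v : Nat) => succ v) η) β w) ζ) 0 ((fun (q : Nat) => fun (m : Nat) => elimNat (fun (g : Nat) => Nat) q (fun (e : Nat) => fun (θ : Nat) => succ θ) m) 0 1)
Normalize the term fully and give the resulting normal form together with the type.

normal form:
  0
inferred type:
  Nat
observation: the first redex contracted is a beta-redex; the normal form is reached in 3 normal-order steps.


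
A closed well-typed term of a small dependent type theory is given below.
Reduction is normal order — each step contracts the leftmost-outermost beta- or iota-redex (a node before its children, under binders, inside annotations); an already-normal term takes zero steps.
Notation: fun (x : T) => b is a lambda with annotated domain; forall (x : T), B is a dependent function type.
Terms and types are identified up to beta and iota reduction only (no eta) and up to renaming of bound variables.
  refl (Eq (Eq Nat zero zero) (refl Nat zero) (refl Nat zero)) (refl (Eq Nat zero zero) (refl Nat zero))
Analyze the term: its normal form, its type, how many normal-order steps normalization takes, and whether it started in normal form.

reduced normal form:
  refl (Eq (Eq Nat zero zero) (refl Nat zero) (refl Nat zero)) (refl (Eq Nat zero zero) (refl Nat zero))
type:
  Eq (Eq (Eq Nat zero zero) (refl Nat zero) (refl Nat zero)) (refl (Eq Nat zero zero) (refl Nat zero)) (refl (Eq Nat zero zero) (refl Nat zero))
steps to reach normal form (normal order): 0
term was already normal: yes


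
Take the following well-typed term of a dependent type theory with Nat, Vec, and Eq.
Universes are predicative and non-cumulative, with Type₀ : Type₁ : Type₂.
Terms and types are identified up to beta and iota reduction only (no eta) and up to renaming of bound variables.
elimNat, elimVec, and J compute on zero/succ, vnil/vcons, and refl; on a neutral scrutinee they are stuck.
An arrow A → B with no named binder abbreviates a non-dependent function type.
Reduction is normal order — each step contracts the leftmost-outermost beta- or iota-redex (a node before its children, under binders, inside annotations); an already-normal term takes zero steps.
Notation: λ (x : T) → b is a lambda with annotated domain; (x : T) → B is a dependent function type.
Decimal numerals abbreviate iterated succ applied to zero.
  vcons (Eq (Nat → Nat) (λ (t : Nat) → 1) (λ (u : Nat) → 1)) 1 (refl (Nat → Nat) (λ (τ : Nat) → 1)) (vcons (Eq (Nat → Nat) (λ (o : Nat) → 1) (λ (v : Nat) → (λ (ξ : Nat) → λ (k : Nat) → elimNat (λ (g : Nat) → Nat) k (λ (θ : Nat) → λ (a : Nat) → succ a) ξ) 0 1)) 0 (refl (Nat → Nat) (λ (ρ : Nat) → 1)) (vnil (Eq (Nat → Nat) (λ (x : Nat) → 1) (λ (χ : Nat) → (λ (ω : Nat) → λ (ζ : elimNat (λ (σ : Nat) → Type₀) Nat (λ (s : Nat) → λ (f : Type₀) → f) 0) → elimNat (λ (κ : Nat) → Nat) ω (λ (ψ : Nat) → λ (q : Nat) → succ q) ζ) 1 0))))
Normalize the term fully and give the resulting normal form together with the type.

reduced normal form:
  vcons (Eq (Nat → Nat) (λ (t : Nat) → 1) (λ (u : Nat) → 1)) 1 (refl (Nat → Nat) (λ (τ : Nat) → 1)) (vcons (Eq (Nat → Nat) (λ (o : Nat) → 1) (λ (v : Nat) → 1)) 0 (refl (Nat → Nat) (λ (ξ : Nat) → 1)) (vnil (Eq (Nat → Nat) (λ (k : Nat) → 1) (λ (g : Nat) → 1))))
inferred type:
  Vec (Eq (Nat → Nat) (λ (t : Nat) → 1) (λ (u : Nat) → 1)) 2


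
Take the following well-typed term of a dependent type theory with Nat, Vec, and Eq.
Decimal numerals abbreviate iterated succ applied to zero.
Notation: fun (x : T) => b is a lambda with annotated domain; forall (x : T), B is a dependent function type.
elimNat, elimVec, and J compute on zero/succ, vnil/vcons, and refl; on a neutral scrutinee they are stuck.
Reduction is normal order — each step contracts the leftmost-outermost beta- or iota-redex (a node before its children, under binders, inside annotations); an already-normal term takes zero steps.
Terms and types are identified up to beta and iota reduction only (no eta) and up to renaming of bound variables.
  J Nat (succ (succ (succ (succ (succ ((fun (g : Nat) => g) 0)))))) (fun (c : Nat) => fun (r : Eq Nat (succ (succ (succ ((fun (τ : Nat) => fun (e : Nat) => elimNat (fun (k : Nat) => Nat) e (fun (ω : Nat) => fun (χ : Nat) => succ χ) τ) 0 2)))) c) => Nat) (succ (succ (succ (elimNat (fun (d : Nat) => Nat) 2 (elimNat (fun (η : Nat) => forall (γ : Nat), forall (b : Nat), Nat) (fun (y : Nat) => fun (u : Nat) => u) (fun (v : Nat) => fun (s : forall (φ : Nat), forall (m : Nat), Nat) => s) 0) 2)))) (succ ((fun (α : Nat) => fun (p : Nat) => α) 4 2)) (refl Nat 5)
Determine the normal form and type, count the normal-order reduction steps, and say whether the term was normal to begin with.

normal form:
  5
type:
  Nat
steps to reach normal form (normal order): 10
already normal: no
first contracted redex: a J iota-redex


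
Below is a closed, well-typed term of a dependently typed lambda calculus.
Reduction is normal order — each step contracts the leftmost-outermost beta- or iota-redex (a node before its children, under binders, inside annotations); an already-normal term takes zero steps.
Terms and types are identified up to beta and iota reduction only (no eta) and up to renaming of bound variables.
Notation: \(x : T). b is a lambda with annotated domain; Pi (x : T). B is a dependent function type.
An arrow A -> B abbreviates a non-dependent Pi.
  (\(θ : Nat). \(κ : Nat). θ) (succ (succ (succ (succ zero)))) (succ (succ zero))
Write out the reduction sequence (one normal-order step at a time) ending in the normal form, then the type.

normal-order reduction sequence:
  (\(θ : Nat). \(κ : Nat). θ) (succ (succ (succ (succ zero)))) (succ (succ zero))
  ~> (\(θ : Nat). succ (succ (succ (succ zero)))) (succ (succ zero))
  ~> succ (succ (succ (succ zero)))
type:
  Nat


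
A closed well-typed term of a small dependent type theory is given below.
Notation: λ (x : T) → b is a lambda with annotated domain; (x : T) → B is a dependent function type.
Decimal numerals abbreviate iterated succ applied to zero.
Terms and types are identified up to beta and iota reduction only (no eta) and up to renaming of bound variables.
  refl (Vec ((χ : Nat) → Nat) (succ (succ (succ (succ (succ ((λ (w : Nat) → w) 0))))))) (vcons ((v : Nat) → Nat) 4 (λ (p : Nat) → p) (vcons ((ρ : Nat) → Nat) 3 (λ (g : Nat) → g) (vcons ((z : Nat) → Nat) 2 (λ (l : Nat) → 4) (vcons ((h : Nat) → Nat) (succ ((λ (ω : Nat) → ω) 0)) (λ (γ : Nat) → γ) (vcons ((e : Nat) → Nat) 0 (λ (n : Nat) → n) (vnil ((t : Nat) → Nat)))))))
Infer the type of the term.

inferred type:
  Eq (Vec ((χ : Nat) → Nat) 5) (vcons ((w : Nat) → Nat) 4 (λ (v : Nat) → v) (vcons ((p : Nat) → Nat) 3 (λ (ρ : Nat) → ρ) (vcons ((g : Nat) → Nat) 2 (λ (z : Nat) → 4) (vcons ((l : Nat) → Nat) 1 (λ (h : Nat) → h) (vcons ((ω : Nat) → Nat) 0 (λ (γ : Nat) → γ) (vnil ((e : Nat) → Nat))))))) (vcons ((n : Nat) → Nat) 4 (λ (t : Nat) → t) (vcons ((f : Nat) → Nat) 3 (λ (μ : Nat) → μ) (vcons ((d : Nat) → Nat) 2 (λ (θ : Nat) → 4) (vcons ((σ : Nat) → Nat) 1 (λ (τ : Nat) → τ) (vcons ((m : Nat) → Nat) 0 (λ (ε : Nat) → ε) (vnil ((ξ : Nat) → Nat)))))))


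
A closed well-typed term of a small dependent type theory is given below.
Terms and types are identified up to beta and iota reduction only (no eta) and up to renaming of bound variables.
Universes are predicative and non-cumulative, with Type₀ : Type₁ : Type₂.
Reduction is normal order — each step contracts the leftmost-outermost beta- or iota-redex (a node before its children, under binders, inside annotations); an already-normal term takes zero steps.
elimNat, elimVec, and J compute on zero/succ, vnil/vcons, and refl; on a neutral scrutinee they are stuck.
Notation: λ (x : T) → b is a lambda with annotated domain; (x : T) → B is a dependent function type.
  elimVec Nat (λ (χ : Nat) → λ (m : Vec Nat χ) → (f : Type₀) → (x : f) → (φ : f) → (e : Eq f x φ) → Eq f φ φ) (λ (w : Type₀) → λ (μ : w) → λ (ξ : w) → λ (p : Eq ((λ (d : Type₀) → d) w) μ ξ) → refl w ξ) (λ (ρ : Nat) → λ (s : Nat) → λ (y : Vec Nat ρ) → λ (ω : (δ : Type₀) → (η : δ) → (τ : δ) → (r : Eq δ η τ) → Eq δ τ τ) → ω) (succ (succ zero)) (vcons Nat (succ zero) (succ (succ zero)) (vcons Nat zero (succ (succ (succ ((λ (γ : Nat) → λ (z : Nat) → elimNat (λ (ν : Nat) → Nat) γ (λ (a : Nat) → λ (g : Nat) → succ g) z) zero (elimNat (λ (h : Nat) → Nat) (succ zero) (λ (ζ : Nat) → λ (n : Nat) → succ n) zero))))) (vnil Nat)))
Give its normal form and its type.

normal form:
  λ (χ : Type₀) → λ (m : χ) → λ (f : χ) → λ (x : Eq χ m f) → refl χ f
inferred type:
  (χ : Type₀) → (m : χ) → (f : χ) → (x : Eq χ m f) → Eq χ f f


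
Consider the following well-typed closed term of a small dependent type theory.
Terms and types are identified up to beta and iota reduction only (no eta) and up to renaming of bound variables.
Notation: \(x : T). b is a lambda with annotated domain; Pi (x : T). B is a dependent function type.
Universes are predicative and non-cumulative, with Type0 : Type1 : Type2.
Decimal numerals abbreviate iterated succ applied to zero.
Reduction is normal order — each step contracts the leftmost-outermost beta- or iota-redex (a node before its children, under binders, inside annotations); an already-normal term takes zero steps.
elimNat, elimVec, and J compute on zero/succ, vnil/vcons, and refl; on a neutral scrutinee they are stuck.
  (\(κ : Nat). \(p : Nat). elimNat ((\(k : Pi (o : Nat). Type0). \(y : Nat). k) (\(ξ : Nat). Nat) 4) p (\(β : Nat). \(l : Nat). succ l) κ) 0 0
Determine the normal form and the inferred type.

normal form:
  0
type:
  Nat


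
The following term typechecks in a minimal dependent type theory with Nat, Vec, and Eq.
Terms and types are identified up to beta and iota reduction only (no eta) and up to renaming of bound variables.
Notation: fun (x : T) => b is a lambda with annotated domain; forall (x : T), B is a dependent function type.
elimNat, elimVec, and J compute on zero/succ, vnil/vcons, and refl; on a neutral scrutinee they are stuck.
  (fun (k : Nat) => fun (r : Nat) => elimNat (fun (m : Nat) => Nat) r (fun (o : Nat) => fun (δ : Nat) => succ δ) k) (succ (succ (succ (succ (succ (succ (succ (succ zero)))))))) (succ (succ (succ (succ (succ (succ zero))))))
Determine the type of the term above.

type:
  Nat


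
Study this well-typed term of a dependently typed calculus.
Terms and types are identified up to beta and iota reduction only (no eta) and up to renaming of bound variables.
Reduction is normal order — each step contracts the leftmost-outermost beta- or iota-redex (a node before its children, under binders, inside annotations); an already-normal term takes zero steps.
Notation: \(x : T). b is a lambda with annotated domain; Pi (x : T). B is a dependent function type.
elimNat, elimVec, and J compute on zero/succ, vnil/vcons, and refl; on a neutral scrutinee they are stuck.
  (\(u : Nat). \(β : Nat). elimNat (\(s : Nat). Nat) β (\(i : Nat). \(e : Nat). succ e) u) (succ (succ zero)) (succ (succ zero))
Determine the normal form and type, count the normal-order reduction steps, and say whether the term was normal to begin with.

resulting normal form:
  succ (succ (succ (succ zero)))
type:
  Nat
steps to reach normal form (normal order): 9
term was already normal: no
first redex: a beta-redex


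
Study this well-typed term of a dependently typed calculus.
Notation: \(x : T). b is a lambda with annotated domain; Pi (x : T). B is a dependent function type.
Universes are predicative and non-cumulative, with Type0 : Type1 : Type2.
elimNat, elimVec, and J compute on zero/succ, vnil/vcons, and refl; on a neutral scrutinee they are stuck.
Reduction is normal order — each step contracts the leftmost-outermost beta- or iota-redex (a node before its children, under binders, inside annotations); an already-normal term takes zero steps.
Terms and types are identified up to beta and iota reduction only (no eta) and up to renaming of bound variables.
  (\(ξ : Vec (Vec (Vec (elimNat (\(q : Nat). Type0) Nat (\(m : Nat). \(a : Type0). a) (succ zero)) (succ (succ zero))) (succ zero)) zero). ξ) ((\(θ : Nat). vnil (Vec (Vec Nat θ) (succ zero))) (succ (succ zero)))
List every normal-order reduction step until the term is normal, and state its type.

normal-order reduction:
  (\(ξ : Vec (Vec (Vec (elimNat (\(q : Nat). Type0) Nat (\(m : Nat). \(a : Type0). a) (succ zero)) (succ (succ zero))) (succ zero)) zero). ξ) ((\(θ : Nat). vnil (Vec (Vec Nat θ) (succ zero))) (succ (succ zero)))
  ~> (\(ξ : Nat). vnil (Vec (Vec Nat ξ) (succ zero))) (succ (succ zero))
  ~> vnil (Vec (Vec Nat (succ (succ zero))) (succ zero))
inferred type:
  Vec (Vec (Vec Nat (succ (succ zero))) (succ zero)) zero


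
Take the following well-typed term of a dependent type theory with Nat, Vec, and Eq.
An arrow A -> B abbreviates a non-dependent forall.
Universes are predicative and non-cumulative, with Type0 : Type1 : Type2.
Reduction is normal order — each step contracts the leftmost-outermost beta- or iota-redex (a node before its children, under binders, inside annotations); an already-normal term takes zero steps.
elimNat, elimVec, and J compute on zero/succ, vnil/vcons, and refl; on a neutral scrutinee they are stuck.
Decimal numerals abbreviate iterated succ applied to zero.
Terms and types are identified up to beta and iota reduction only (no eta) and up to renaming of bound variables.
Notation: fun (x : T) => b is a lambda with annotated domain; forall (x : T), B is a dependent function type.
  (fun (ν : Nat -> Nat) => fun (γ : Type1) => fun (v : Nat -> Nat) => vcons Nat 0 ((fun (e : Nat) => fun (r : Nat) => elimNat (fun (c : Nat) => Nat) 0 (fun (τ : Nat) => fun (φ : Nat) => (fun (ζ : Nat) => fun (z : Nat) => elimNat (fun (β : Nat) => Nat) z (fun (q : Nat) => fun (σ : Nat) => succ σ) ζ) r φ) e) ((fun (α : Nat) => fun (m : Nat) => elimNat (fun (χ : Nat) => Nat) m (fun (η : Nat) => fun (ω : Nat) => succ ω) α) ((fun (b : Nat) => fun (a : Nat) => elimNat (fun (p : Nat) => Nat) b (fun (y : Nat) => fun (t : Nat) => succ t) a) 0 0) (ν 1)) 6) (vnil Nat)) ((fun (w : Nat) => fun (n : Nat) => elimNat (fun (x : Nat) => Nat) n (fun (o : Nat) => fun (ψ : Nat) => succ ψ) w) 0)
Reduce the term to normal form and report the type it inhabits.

resulting normal form:
  fun (ν : Type1) => fun (γ : Nat -> Nat) => vcons Nat 0 6 (vnil Nat)
type:
  Type1 -> (Nat -> Nat) -> Vec Nat 1


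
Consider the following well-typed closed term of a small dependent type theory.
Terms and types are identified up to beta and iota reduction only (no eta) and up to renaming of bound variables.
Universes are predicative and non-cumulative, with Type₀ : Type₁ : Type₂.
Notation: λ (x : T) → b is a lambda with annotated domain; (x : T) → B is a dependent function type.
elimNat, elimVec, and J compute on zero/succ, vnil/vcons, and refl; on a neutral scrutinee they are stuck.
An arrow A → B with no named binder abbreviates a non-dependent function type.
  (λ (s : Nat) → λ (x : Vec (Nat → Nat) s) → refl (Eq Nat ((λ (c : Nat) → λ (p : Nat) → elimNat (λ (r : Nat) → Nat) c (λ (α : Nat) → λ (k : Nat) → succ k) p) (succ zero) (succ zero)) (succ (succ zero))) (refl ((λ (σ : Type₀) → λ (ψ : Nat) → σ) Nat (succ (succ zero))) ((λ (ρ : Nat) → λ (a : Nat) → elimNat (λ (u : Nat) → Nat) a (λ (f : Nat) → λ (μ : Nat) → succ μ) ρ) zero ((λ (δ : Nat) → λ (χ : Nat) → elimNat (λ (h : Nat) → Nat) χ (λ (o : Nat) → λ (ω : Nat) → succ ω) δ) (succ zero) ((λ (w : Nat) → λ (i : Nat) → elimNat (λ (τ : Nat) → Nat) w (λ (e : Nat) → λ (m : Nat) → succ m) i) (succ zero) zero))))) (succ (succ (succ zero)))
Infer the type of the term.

the term's type:
  Vec (Nat → Nat) (succ (succ (succ zero))) → Eq (Eq Nat (succ (succ zero)) (succ (succ zero))) (refl Nat (succ (succ zero))) (refl Nat (succ (succ zero)))


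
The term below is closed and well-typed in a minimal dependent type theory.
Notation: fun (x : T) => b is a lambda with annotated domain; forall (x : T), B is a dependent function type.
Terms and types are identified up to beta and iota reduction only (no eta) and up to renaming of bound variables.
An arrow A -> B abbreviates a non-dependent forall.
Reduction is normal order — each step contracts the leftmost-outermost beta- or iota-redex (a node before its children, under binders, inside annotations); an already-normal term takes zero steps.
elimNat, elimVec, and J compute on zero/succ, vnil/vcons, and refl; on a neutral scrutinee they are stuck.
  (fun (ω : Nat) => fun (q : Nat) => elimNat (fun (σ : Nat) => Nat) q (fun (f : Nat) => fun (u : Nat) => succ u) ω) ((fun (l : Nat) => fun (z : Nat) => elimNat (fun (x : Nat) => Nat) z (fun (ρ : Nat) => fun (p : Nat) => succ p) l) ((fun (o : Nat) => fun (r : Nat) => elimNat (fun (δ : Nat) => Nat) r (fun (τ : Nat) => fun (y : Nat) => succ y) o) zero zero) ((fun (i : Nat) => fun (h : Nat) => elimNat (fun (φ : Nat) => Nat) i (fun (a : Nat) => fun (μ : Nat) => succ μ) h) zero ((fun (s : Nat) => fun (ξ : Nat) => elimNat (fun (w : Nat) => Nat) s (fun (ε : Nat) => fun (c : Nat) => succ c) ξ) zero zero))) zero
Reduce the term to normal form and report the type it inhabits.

normal form:
  zero
the term's type:
  Nat
observation: normalization takes exactly 15 steps under the normal-order strategy.
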